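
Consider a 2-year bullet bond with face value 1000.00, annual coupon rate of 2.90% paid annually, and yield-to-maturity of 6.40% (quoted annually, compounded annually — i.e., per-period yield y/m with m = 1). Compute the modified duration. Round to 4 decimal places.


Coupon per period c = face * coupon_rate / m = 29.000000
Periods per year m = 1; per-period yield y/m = 0.064000
Number of cashflows N = 2
Cashflows (t years, CF_t, discount factor 1/(1+y/m)^(m*t), PV):
  t = 1.0000: CF_t = 29.000000, DF = 0.939850, PV = 27.255639
  t = 2.0000: CF_t = 1029.000000, DF = 0.883317, PV = 908.933518
Price P = sum_t PV_t = 936.189157
First compute Macaulay numerator sum_t t * PV_t:
  t * PV_t at t = 1.0000: 27.255639
  t * PV_t at t = 2.0000: 1817.867036
Macaulay duration D = 1845.122675 / 936.189157 = 1.970887
Modified duration = D / (1 + y/m) = 1.970887 / (1 + 0.064000) = 1.852337

Answer: Modified duration = 1.8523


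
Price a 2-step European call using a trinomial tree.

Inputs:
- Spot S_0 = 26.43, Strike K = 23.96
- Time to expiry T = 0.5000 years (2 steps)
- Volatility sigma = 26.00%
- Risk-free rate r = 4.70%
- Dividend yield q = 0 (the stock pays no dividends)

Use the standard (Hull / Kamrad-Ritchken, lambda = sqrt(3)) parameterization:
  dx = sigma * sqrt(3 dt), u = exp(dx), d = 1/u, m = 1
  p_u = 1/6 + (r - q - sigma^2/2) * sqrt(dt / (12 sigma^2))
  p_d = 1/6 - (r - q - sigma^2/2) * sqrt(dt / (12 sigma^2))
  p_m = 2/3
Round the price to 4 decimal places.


dt = T/N = 0.250000; dx = sigma*sqrt(3*dt) = 0.225167
u = exp(dx) = 1.252531; d = 1/u = 0.798383
p_u = 0.173995, p_m = 0.666667, p_d = 0.159339
Discount per step: exp(-r*dt) = 0.988319
Stock lattice S(k, j) with j the centered position index:
  k=0: S(0,+0) = 26.4300
  k=1: S(1,-1) = 21.1013; S(1,+0) = 26.4300; S(1,+1) = 33.1044
  k=2: S(2,-2) = 16.8469; S(2,-1) = 21.1013; S(2,+0) = 26.4300; S(2,+1) = 33.1044; S(2,+2) = 41.4643
Terminal payoffs V(N, j) = max(S_T - K, 0):
  V(2,-2) = 0.000000; V(2,-1) = 0.000000; V(2,+0) = 2.470000; V(2,+1) = 9.144404; V(2,+2) = 17.504305
Backward induction: V(k, j) = exp(-r*dt) * [p_u * V(k+1, j+1) + p_m * V(k+1, j) + p_d * V(k+1, j-1)]
  V(1,-1) = exp(-r*dt) * [p_u*2.470000 + p_m*0.000000 + p_d*0.000000] = 0.424746
  V(1,+0) = exp(-r*dt) * [p_u*9.144404 + p_m*2.470000 + p_d*0.000000] = 3.199923
  V(1,+1) = exp(-r*dt) * [p_u*17.504305 + p_m*9.144404 + p_d*2.470000] = 9.424104
  V(0,+0) = exp(-r*dt) * [p_u*9.424104 + p_m*3.199923 + p_d*0.424746] = 3.795839

Answer: Price = V(0,0) = 3.7958


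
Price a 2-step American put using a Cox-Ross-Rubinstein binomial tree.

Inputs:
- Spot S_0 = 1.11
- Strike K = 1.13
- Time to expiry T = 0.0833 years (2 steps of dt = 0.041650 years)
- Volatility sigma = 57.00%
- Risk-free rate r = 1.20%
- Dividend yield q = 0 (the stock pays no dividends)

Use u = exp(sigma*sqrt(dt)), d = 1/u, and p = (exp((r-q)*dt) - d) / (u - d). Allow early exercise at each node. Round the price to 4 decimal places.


Answer: Price = V(0,0) = 0.0797

Derivation:
dt = T/N = 0.041650
u = exp(sigma*sqrt(dt)) = 1.123364; d = 1/u = 0.890184
p = (exp((r-q)*dt) - d) / (u - d) = 0.473095
Discount per step: exp(-r*dt) = 0.999500
Stock lattice S(k, i) with i counting down-moves:
  k=0: S(0,0) = 1.1100
  k=1: S(1,0) = 1.2469; S(1,1) = 0.9881
  k=2: S(2,0) = 1.4008; S(2,1) = 1.1100; S(2,2) = 0.8796
Terminal payoffs V(N, i) = max(K - S_T, 0):
  V(2,0) = 0.000000; V(2,1) = 0.020000; V(2,2) = 0.250406
Backward induction: V(k, i) = exp(-r*dt) * [p * V(k+1, i) + (1-p) * V(k+1, i+1)]; then take max(V_cont, immediate exercise) for American.
  V(1,0) = exp(-r*dt) * [p*0.000000 + (1-p)*0.020000] = 0.010533; exercise = 0.000000; V(1,0) = max -> 0.010533
  V(1,1) = exp(-r*dt) * [p*0.020000 + (1-p)*0.250406] = 0.141332; exercise = 0.141896; V(1,1) = max -> 0.141896
  V(0,0) = exp(-r*dt) * [p*0.010533 + (1-p)*0.141896] = 0.079709; exercise = 0.020000; V(0,0) = max -> 0.079709


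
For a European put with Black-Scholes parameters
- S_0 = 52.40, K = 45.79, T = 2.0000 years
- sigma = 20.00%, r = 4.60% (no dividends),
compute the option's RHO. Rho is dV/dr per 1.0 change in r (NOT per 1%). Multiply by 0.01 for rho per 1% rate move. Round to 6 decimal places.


Answer: Rho = -21.253535

Derivation:
d1 = 0.9434249245; d2 = 0.6605822120
phi(d1) = 0.2556454316; exp(-qT) = 1.0000000000; exp(-rT) = 0.9121051495
N(-d2) = 0.2544401398
Rho = -K*T*exp(-rT)*N(-d2) = -45.7900 * 2.0000 * 0.9121051495 * 0.2544401398 = -21.253535


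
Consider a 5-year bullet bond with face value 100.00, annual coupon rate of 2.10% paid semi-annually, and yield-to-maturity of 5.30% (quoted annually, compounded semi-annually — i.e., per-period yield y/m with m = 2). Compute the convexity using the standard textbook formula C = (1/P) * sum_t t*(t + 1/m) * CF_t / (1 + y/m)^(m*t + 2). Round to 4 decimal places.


Coupon per period c = face * coupon_rate / m = 1.050000
Periods per year m = 2; per-period yield y/m = 0.026500
Number of cashflows N = 10
Cashflows (t years, CF_t, discount factor 1/(1+y/m)^(m*t), PV):
  t = 0.5000: CF_t = 1.050000, DF = 0.974184, PV = 1.022893
  t = 1.0000: CF_t = 1.050000, DF = 0.949035, PV = 0.996486
  t = 1.5000: CF_t = 1.050000, DF = 0.924535, PV = 0.970761
  t = 2.0000: CF_t = 1.050000, DF = 0.900667, PV = 0.945700
  t = 2.5000: CF_t = 1.050000, DF = 0.877415, PV = 0.921286
  t = 3.0000: CF_t = 1.050000, DF = 0.854764, PV = 0.897502
  t = 3.5000: CF_t = 1.050000, DF = 0.832698, PV = 0.874333
  t = 4.0000: CF_t = 1.050000, DF = 0.811201, PV = 0.851761
  t = 4.5000: CF_t = 1.050000, DF = 0.790259, PV = 0.829772
  t = 5.0000: CF_t = 101.050000, DF = 0.769858, PV = 77.794121
Price P = sum_t PV_t = 86.104616
Convexity numerator sum_t t*(t + 1/m) * CF_t / (1+y/m)^(m*t + 2):
  t = 0.5000: term = 0.485381
  t = 1.0000: term = 1.418550
  t = 1.5000: term = 2.763858
  t = 2.0000: term = 4.487512
  t = 2.5000: term = 6.557494
  t = 3.0000: term = 8.943489
  t = 3.5000: term = 11.616806
  t = 4.0000: term = 14.550311
  t = 4.5000: term = 17.718352
  t = 5.0000: term = 2030.306323
Convexity = (1/P) * sum = 2098.848076 / 86.104616 = 24.375558

Answer: Convexity = 24.3756


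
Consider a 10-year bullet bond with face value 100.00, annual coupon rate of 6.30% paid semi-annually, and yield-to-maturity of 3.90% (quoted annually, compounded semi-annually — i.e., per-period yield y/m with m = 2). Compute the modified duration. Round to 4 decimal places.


Answer: Modified duration = 7.6587

Derivation:
Coupon per period c = face * coupon_rate / m = 3.150000
Periods per year m = 2; per-period yield y/m = 0.019500
Number of cashflows N = 20
Cashflows (t years, CF_t, discount factor 1/(1+y/m)^(m*t), PV):
  t = 0.5000: CF_t = 3.150000, DF = 0.980873, PV = 3.089750
  t = 1.0000: CF_t = 3.150000, DF = 0.962112, PV = 3.030652
  t = 1.5000: CF_t = 3.150000, DF = 0.943709, PV = 2.972685
  t = 2.0000: CF_t = 3.150000, DF = 0.925659, PV = 2.915826
  t = 2.5000: CF_t = 3.150000, DF = 0.907954, PV = 2.860055
  t = 3.0000: CF_t = 3.150000, DF = 0.890588, PV = 2.805351
  t = 3.5000: CF_t = 3.150000, DF = 0.873553, PV = 2.751693
  t = 4.0000: CF_t = 3.150000, DF = 0.856845, PV = 2.699061
  t = 4.5000: CF_t = 3.150000, DF = 0.840456, PV = 2.647436
  t = 5.0000: CF_t = 3.150000, DF = 0.824380, PV = 2.596799
  t = 5.5000: CF_t = 3.150000, DF = 0.808613, PV = 2.547129
  t = 6.0000: CF_t = 3.150000, DF = 0.793146, PV = 2.498410
  t = 6.5000: CF_t = 3.150000, DF = 0.777976, PV = 2.450623
  t = 7.0000: CF_t = 3.150000, DF = 0.763095, PV = 2.403750
  t = 7.5000: CF_t = 3.150000, DF = 0.748500, PV = 2.357774
  t = 8.0000: CF_t = 3.150000, DF = 0.734183, PV = 2.312676
  t = 8.5000: CF_t = 3.150000, DF = 0.720140, PV = 2.268442
  t = 9.0000: CF_t = 3.150000, DF = 0.706366, PV = 2.225053
  t = 9.5000: CF_t = 3.150000, DF = 0.692855, PV = 2.182495
  t = 10.0000: CF_t = 103.150000, DF = 0.679603, PV = 70.101067
Price P = sum_t PV_t = 119.716728
First compute Macaulay numerator sum_t t * PV_t:
  t * PV_t at t = 0.5000: 1.544875
  t * PV_t at t = 1.0000: 3.030652
  t * PV_t at t = 1.5000: 4.459027
  t * PV_t at t = 2.0000: 5.831652
  t * PV_t at t = 2.5000: 7.150138
  t * PV_t at t = 3.0000: 8.416052
  t * PV_t at t = 3.5000: 9.630925
  t * PV_t at t = 4.0000: 10.796244
  t * PV_t at t = 4.5000: 11.913462
  t * PV_t at t = 5.0000: 12.983993
  t * PV_t at t = 5.5000: 14.009212
  t * PV_t at t = 6.0000: 14.990463
  t * PV_t at t = 6.5000: 15.929052
  t * PV_t at t = 7.0000: 16.826251
  t * PV_t at t = 7.5000: 17.683302
  t * PV_t at t = 8.0000: 18.501411
  t * PV_t at t = 8.5000: 19.281755
  t * PV_t at t = 9.0000: 20.025479
  t * PV_t at t = 9.5000: 20.733699
  t * PV_t at t = 10.0000: 701.010673
Macaulay duration D = 934.748318 / 119.716728 = 7.808001
Modified duration = D / (1 + y/m) = 7.808001 / (1 + 0.019500) = 7.658657


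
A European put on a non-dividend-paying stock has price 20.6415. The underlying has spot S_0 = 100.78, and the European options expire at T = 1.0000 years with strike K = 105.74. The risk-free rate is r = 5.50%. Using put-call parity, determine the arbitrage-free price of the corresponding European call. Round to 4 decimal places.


Answer: Call price = 21.3402

Derivation:
Put-call parity: C - P = S_0 * exp(-qT) - K * exp(-rT).
S_0 * exp(-qT) = 100.7800 * 1.00000000 = 100.78000000
K * exp(-rT) = 105.7400 * 0.94648515 = 100.08133954
C = P + S*exp(-qT) - K*exp(-rT)
C = 20.6415 + 100.78000000 - 100.08133954 = 21.3402


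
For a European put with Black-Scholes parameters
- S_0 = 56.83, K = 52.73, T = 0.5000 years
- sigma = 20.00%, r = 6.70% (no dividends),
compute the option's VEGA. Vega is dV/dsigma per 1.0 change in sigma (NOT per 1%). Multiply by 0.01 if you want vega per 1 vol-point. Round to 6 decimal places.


Answer: Vega = 11.293279

Derivation:
d1 = 0.8370716058; d2 = 0.6956502496
phi(d1) = 0.2810330587; exp(-qT) = 1.0000000000; exp(-rT) = 0.9670549112
Vega = S * exp(-qT) * phi(d1) * sqrt(T) = 56.8300 * 1.0000000000 * 0.2810330587 * 0.7071067812 = 11.293279


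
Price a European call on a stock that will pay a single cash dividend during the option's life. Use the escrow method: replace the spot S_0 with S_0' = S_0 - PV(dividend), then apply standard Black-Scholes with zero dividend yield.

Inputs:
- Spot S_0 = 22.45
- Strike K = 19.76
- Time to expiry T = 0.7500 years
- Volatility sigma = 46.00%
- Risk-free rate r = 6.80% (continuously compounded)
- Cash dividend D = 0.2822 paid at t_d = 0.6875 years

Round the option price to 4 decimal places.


Answer: Price = 5.2090

Derivation:
PV(D) = D * exp(-r * t_d) = 0.2822 * 0.95432595 = 0.26931078
S_0' = S_0 - PV(D) = 22.4500 - 0.26931078 = 22.18068922
d1 = (ln(S_0'/K) + (r + sigma^2/2)*T) / (sigma*sqrt(T)) = 0.61729378
d2 = d1 - sigma*sqrt(T) = 0.21892209
exp(-rT) = 0.95027867
N(d1) = 0.73147951; N(d2) = 0.58664463
C = S_0' * N(d1) - K * exp(-rT) * N(d2) = 22.18068922 * 0.73147951 - 19.7600 * 0.95027867 * 0.58664463 = 5.2090


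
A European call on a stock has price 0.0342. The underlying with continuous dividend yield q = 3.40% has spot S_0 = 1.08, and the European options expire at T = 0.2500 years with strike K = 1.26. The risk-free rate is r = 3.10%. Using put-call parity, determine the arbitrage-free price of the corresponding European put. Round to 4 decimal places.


Answer: Put price = 0.2136

Derivation:
Put-call parity: C - P = S_0 * exp(-qT) - K * exp(-rT).
S_0 * exp(-qT) = 1.0800 * 0.99153602 = 1.07085890
K * exp(-rT) = 1.2600 * 0.99227995 = 1.25027274
P = C - S*exp(-qT) + K*exp(-rT)
P = 0.0342 - 1.07085890 + 1.25027274 = 0.2136


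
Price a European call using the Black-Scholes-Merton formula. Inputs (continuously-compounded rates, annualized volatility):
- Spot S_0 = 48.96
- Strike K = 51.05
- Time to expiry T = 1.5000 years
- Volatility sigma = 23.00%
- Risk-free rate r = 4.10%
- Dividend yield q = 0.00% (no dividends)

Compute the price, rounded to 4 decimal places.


d1 = (ln(S/K) + (r - q + 0.5*sigma^2) * T) / (sigma * sqrt(T)) = 0.21077360
d2 = d1 - sigma * sqrt(T) = -0.07091772
exp(-rT) = 0.94035295; exp(-qT) = 1.00000000
C = S_0 * exp(-qT) * N(d1) - K * exp(-rT) * N(d2)
N(d1) = 0.58346803; N(d2) = 0.47173162
C = 48.9600 * 1.00000000 * 0.58346803 - 51.0500 * 0.94035295 * 0.47173162 = 5.9211

Answer: Price = 5.9211


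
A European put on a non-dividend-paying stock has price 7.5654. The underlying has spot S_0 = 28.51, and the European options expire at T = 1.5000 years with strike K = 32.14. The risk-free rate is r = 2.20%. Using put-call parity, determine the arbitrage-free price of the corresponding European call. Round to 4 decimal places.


Put-call parity: C - P = S_0 * exp(-qT) - K * exp(-rT).
S_0 * exp(-qT) = 28.5100 * 1.00000000 = 28.51000000
K * exp(-rT) = 32.1400 * 0.96753856 = 31.09668931
C = P + S*exp(-qT) - K*exp(-rT)
C = 7.5654 + 28.51000000 - 31.09668931 = 4.9787

Answer: Call price = 4.9787


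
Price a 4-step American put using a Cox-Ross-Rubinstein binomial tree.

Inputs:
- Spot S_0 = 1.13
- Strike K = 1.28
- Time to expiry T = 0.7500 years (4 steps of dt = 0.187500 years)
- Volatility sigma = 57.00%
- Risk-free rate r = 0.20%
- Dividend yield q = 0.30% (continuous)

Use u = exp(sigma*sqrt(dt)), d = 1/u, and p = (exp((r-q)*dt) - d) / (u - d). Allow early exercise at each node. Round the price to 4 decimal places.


dt = T/N = 0.187500
u = exp(sigma*sqrt(dt)) = 1.279945; d = 1/u = 0.781283
p = (exp((r-q)*dt) - d) / (u - d) = 0.438231
Discount per step: exp(-r*dt) = 0.999625
Stock lattice S(k, i) with i counting down-moves:
  k=0: S(0,0) = 1.1300
  k=1: S(1,0) = 1.4463; S(1,1) = 0.8829
  k=2: S(2,0) = 1.8512; S(2,1) = 1.1300; S(2,2) = 0.6898
  k=3: S(3,0) = 2.3695; S(3,1) = 1.4463; S(3,2) = 0.8829; S(3,3) = 0.5389
  k=4: S(4,0) = 3.0328; S(4,1) = 1.8512; S(4,2) = 1.1300; S(4,3) = 0.6898; S(4,4) = 0.4210
Terminal payoffs V(N, i) = max(K - S_T, 0):
  V(4,0) = 0.000000; V(4,1) = 0.000000; V(4,2) = 0.150000; V(4,3) = 0.590244; V(4,4) = 0.858970
Backward induction: V(k, i) = exp(-r*dt) * [p * V(k+1, i) + (1-p) * V(k+1, i+1)]; then take max(V_cont, immediate exercise) for American.
  V(3,0) = exp(-r*dt) * [p*0.000000 + (1-p)*0.000000] = 0.000000; exercise = 0.000000; V(3,0) = max -> 0.000000
  V(3,1) = exp(-r*dt) * [p*0.000000 + (1-p)*0.150000] = 0.084234; exercise = 0.000000; V(3,1) = max -> 0.084234
  V(3,2) = exp(-r*dt) * [p*0.150000 + (1-p)*0.590244] = 0.397166; exercise = 0.397150; V(3,2) = max -> 0.397166
  V(3,3) = exp(-r*dt) * [p*0.590244 + (1-p)*0.858970] = 0.740928; exercise = 0.741105; V(3,3) = max -> 0.741105
  V(2,0) = exp(-r*dt) * [p*0.000000 + (1-p)*0.084234] = 0.047302; exercise = 0.000000; V(2,0) = max -> 0.047302
  V(2,1) = exp(-r*dt) * [p*0.084234 + (1-p)*0.397166] = 0.259932; exercise = 0.150000; V(2,1) = max -> 0.259932
  V(2,2) = exp(-r*dt) * [p*0.397166 + (1-p)*0.741105] = 0.590159; exercise = 0.590244; V(2,2) = max -> 0.590244
  V(1,0) = exp(-r*dt) * [p*0.047302 + (1-p)*0.259932] = 0.166688; exercise = 0.000000; V(1,0) = max -> 0.166688
  V(1,1) = exp(-r*dt) * [p*0.259932 + (1-p)*0.590244] = 0.445324; exercise = 0.397150; V(1,1) = max -> 0.445324
  V(0,0) = exp(-r*dt) * [p*0.166688 + (1-p)*0.445324] = 0.323096; exercise = 0.150000; V(0,0) = max -> 0.323096

Answer: Price = V(0,0) = 0.3231


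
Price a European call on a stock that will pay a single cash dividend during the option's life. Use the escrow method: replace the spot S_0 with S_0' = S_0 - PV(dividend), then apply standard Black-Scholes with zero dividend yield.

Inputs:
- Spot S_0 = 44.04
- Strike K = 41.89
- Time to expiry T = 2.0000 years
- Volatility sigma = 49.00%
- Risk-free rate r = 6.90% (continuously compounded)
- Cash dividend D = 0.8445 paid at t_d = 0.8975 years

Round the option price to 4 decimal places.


PV(D) = D * exp(-r * t_d) = 0.8445 * 0.93995103 = 0.79378865
S_0' = S_0 - PV(D) = 44.0400 - 0.79378865 = 43.24621135
d1 = (ln(S_0'/K) + (r + sigma^2/2)*T) / (sigma*sqrt(T)) = 0.59160665
d2 = d1 - sigma*sqrt(T) = -0.10135799
exp(-rT) = 0.87109869
N(d1) = 0.72294299; N(d2) = 0.45963314
C = S_0' * N(d1) - K * exp(-rT) * N(d2) = 43.24621135 * 0.72294299 - 41.8900 * 0.87109869 * 0.45963314 = 14.4924

Answer: Price = 14.4924


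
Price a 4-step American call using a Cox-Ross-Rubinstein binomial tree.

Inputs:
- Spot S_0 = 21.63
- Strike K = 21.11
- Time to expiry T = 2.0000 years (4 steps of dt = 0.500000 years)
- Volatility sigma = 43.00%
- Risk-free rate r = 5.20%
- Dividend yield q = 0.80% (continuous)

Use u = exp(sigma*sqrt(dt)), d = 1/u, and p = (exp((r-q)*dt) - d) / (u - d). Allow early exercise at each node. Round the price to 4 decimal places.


dt = T/N = 0.500000
u = exp(sigma*sqrt(dt)) = 1.355345; d = 1/u = 0.737820
p = (exp((r-q)*dt) - d) / (u - d) = 0.460587
Discount per step: exp(-r*dt) = 0.974335
Stock lattice S(k, i) with i counting down-moves:
  k=0: S(0,0) = 21.6300
  k=1: S(1,0) = 29.3161; S(1,1) = 15.9590
  k=2: S(2,0) = 39.7334; S(2,1) = 21.6300; S(2,2) = 11.7749
  k=3: S(3,0) = 53.8525; S(3,1) = 29.3161; S(3,2) = 15.9590; S(3,3) = 8.6877
  k=4: S(4,0) = 72.9887; S(4,1) = 39.7334; S(4,2) = 21.6300; S(4,3) = 11.7749; S(4,4) = 6.4100
Terminal payoffs V(N, i) = max(S_T - K, 0):
  V(4,0) = 51.878720; V(4,1) = 18.623437; V(4,2) = 0.520000; V(4,3) = 0.000000; V(4,4) = 0.000000
Backward induction: V(k, i) = exp(-r*dt) * [p * V(k+1, i) + (1-p) * V(k+1, i+1)]; then take max(V_cont, immediate exercise) for American.
  V(3,0) = exp(-r*dt) * [p*51.878720 + (1-p)*18.623437] = 33.069315; exercise = 32.742509; V(3,0) = max -> 33.069315
  V(3,1) = exp(-r*dt) * [p*18.623437 + (1-p)*0.520000] = 8.630865; exercise = 8.206109; V(3,1) = max -> 8.630865
  V(3,2) = exp(-r*dt) * [p*0.520000 + (1-p)*0.000000] = 0.233358; exercise = 0.000000; V(3,2) = max -> 0.233358
  V(3,3) = exp(-r*dt) * [p*0.000000 + (1-p)*0.000000] = 0.000000; exercise = 0.000000; V(3,3) = max -> 0.000000
  V(2,0) = exp(-r*dt) * [p*33.069315 + (1-p)*8.630865] = 19.376505; exercise = 18.623437; V(2,0) = max -> 19.376505
  V(2,1) = exp(-r*dt) * [p*8.630865 + (1-p)*0.233358] = 3.995886; exercise = 0.520000; V(2,1) = max -> 3.995886
  V(2,2) = exp(-r*dt) * [p*0.233358 + (1-p)*0.000000] = 0.104723; exercise = 0.000000; V(2,2) = max -> 0.104723
  V(1,0) = exp(-r*dt) * [p*19.376505 + (1-p)*3.995886] = 10.795634; exercise = 8.206109; V(1,0) = max -> 10.795634
  V(1,1) = exp(-r*dt) * [p*3.995886 + (1-p)*0.104723] = 1.848258; exercise = 0.000000; V(1,1) = max -> 1.848258
  V(0,0) = exp(-r*dt) * [p*10.795634 + (1-p)*1.848258] = 5.816103; exercise = 0.520000; V(0,0) = max -> 5.816103

Answer: Price = V(0,0) = 5.8161


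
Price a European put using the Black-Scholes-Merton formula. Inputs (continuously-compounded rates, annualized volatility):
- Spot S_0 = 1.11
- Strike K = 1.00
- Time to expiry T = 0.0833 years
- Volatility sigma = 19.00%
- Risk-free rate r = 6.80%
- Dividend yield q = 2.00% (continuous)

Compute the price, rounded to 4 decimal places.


Answer: Price = 0.0005

Derivation:
d1 = (ln(S/K) + (r - q + 0.5*sigma^2) * T) / (sigma * sqrt(T)) = 2.00341685
d2 = d1 - sigma * sqrt(T) = 1.94857954
exp(-rT) = 0.99435161; exp(-qT) = 0.99833539
P = K * exp(-rT) * N(-d2) - S_0 * exp(-qT) * N(-d1)
N(-d1) = 0.02256628; N(-d2) = 0.02567283
P = 1.0000 * 0.99435161 * 0.02567283 - 1.1100 * 0.99833539 * 0.02256628 = 0.0005


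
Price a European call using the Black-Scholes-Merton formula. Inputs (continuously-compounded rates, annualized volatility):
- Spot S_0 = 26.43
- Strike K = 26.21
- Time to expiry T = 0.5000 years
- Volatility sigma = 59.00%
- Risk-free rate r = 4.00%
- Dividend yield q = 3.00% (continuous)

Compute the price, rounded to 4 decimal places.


d1 = (ln(S/K) + (r - q + 0.5*sigma^2) * T) / (sigma * sqrt(T)) = 0.24061696
d2 = d1 - sigma * sqrt(T) = -0.17657604
exp(-rT) = 0.98019867; exp(-qT) = 0.98511194
C = S_0 * exp(-qT) * N(d1) - K * exp(-rT) * N(d2)
N(d1) = 0.59507400; N(d2) = 0.42992071
C = 26.4300 * 0.98511194 * 0.59507400 - 26.2100 * 0.98019867 * 0.42992071 = 4.4486

Answer: Price = 4.4486


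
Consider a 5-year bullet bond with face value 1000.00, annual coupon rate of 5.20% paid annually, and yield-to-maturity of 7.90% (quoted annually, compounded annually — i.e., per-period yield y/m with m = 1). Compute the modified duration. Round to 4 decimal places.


Answer: Modified duration = 4.1685

Derivation:
Coupon per period c = face * coupon_rate / m = 52.000000
Periods per year m = 1; per-period yield y/m = 0.079000
Number of cashflows N = 5
Cashflows (t years, CF_t, discount factor 1/(1+y/m)^(m*t), PV):
  t = 1.0000: CF_t = 52.000000, DF = 0.926784, PV = 48.192771
  t = 2.0000: CF_t = 52.000000, DF = 0.858929, PV = 44.664292
  t = 3.0000: CF_t = 52.000000, DF = 0.796041, PV = 41.394154
  t = 4.0000: CF_t = 52.000000, DF = 0.737758, PV = 38.363442
  t = 5.0000: CF_t = 1052.000000, DF = 0.683743, PV = 719.297443
Price P = sum_t PV_t = 891.912102
First compute Macaulay numerator sum_t t * PV_t:
  t * PV_t at t = 1.0000: 48.192771
  t * PV_t at t = 2.0000: 89.328584
  t * PV_t at t = 3.0000: 124.182462
  t * PV_t at t = 4.0000: 153.453768
  t * PV_t at t = 5.0000: 3596.487215
Macaulay duration D = 4011.644799 / 891.912102 = 4.497803
Modified duration = D / (1 + y/m) = 4.497803 / (1 + 0.079000) = 4.168492


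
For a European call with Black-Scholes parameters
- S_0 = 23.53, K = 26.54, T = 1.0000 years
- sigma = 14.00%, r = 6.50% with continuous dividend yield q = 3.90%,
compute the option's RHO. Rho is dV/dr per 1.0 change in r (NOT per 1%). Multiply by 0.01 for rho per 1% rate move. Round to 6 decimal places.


d1 = -0.6041201869; d2 = -0.7441201869
phi(d1) = 0.3323990303; exp(-qT) = 0.9617507091; exp(-rT) = 0.9370674634
N(d2) = 0.2284018838
Rho = K*T*exp(-rT)*N(d2) = 26.5400 * 1.0000 * 0.9370674634 * 0.2284018838 = 5.680302

Answer: Rho = 5.680302


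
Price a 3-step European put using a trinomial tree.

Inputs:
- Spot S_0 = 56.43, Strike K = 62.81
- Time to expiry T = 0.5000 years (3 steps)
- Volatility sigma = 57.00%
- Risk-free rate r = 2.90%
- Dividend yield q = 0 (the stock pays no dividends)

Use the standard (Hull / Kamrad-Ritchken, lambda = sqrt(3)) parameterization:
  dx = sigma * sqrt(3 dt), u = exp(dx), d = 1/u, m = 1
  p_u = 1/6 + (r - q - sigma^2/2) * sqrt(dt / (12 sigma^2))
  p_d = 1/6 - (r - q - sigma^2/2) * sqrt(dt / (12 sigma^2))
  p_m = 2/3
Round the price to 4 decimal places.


Answer: Price = V(0,0) = 12.4692

Derivation:
dt = T/N = 0.166667; dx = sigma*sqrt(3*dt) = 0.403051
u = exp(dx) = 1.496383; d = 1/u = 0.668278
p_u = 0.139075, p_m = 0.666667, p_d = 0.194258
Discount per step: exp(-r*dt) = 0.995178
Stock lattice S(k, j) with j the centered position index:
  k=0: S(0,+0) = 56.4300
  k=1: S(1,-1) = 37.7109; S(1,+0) = 56.4300; S(1,+1) = 84.4409
  k=2: S(2,-2) = 25.2014; S(2,-1) = 37.7109; S(2,+0) = 56.4300; S(2,+1) = 84.4409; S(2,+2) = 126.3559
  k=3: S(3,-3) = 16.8415; S(3,-2) = 25.2014; S(3,-1) = 37.7109; S(3,+0) = 56.4300; S(3,+1) = 84.4409; S(3,+2) = 126.3559; S(3,+3) = 189.0768
Terminal payoffs V(N, j) = max(K - S_T, 0):
  V(3,-3) = 45.968462; V(3,-2) = 37.608609; V(3,-1) = 25.099066; V(3,+0) = 6.380000; V(3,+1) = 0.000000; V(3,+2) = 0.000000; V(3,+3) = 0.000000
Backward induction: V(k, j) = exp(-r*dt) * [p_u * V(k+1, j+1) + p_m * V(k+1, j) + p_d * V(k+1, j-1)]
  V(2,-2) = exp(-r*dt) * [p_u*25.099066 + p_m*37.608609 + p_d*45.968462] = 37.312037
  V(2,-1) = exp(-r*dt) * [p_u*6.380000 + p_m*25.099066 + p_d*37.608609] = 24.805610
  V(2,+0) = exp(-r*dt) * [p_u*0.000000 + p_m*6.380000 + p_d*25.099066] = 9.085018
  V(2,+1) = exp(-r*dt) * [p_u*0.000000 + p_m*0.000000 + p_d*6.380000] = 1.233392
  V(2,+2) = exp(-r*dt) * [p_u*0.000000 + p_m*0.000000 + p_d*0.000000] = 0.000000
  V(1,-1) = exp(-r*dt) * [p_u*9.085018 + p_m*24.805610 + p_d*37.312037] = 24.927969
  V(1,+0) = exp(-r*dt) * [p_u*1.233392 + p_m*9.085018 + p_d*24.805610] = 10.993644
  V(1,+1) = exp(-r*dt) * [p_u*0.000000 + p_m*1.233392 + p_d*9.085018] = 2.574628
  V(0,+0) = exp(-r*dt) * [p_u*2.574628 + p_m*10.993644 + p_d*24.927969] = 12.469214


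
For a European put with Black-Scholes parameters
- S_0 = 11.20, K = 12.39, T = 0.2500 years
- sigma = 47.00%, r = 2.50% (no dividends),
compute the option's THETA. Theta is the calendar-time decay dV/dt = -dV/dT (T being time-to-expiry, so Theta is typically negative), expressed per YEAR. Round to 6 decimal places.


Answer: Theta = -1.801049

Derivation:
d1 = -0.2855890100; d2 = -0.5205890100
phi(d1) = 0.3830004655; exp(-qT) = 1.0000000000; exp(-rT) = 0.9937694906
Theta = -S*exp(-qT)*phi(d1)*sigma/(2*sqrt(T)) + r*K*exp(-rT)*N(-d2) - q*S*exp(-qT)*N(-d1)
N(-d1) = 0.6124035391; N(-d2) = 0.6986734466; sqrt(T) = 0.5000000000
Term 1 = -11.2000 * 1.0000000000 * 0.3830004655 * 0.4700 / (2 * 0.5000000000) = -2.0161144504
Term 2 = 0.0250 * 12.3900 * 0.9937694906 * 0.6986734466 = 0.2150657300
Term 3 = 0 (no dividend yield, q = 0)
Theta = -2.0161144504 + (0.2150657300) + (0.0000000000) = -1.801049


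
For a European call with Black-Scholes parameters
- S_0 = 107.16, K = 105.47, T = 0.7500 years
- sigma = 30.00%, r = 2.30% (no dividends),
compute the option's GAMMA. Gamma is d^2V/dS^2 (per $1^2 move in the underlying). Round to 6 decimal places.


d1 = 0.2574847193; d2 = -0.0023229019
phi(d1) = 0.3859344574; exp(-qT) = 1.0000000000; exp(-rT) = 0.9828979294
Gamma = exp(-qT) * phi(d1) / (S * sigma * sqrt(T)) = 1.0000000000 * 0.3859344574 / (107.1600 * 0.3000 * 0.8660254038) = 0.013862

Answer: Gamma = 0.013862


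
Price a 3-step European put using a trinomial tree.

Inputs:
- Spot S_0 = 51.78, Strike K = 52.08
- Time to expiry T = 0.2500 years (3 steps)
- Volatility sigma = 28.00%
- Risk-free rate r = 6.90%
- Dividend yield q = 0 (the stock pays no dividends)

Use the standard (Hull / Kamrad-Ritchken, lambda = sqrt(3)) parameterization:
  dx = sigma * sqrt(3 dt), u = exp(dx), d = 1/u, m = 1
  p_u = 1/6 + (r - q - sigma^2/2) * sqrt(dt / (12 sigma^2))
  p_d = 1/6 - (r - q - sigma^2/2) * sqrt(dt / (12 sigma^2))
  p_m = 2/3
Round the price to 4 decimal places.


Answer: Price = V(0,0) = 2.3754

Derivation:
dt = T/N = 0.083333; dx = sigma*sqrt(3*dt) = 0.140000
u = exp(dx) = 1.150274; d = 1/u = 0.869358
p_u = 0.175536, p_m = 0.666667, p_d = 0.157798
Discount per step: exp(-r*dt) = 0.994266
Stock lattice S(k, j) with j the centered position index:
  k=0: S(0,+0) = 51.7800
  k=1: S(1,-1) = 45.0154; S(1,+0) = 51.7800; S(1,+1) = 59.5612
  k=2: S(2,-2) = 39.1345; S(2,-1) = 45.0154; S(2,+0) = 51.7800; S(2,+1) = 59.5612; S(2,+2) = 68.5117
  k=3: S(3,-3) = 34.0219; S(3,-2) = 39.1345; S(3,-1) = 45.0154; S(3,+0) = 51.7800; S(3,+1) = 59.5612; S(3,+2) = 68.5117; S(3,+3) = 78.8072
Terminal payoffs V(N, j) = max(K - S_T, 0):
  V(3,-3) = 18.058116; V(3,-2) = 12.945518; V(3,-1) = 7.064631; V(3,+0) = 0.300000; V(3,+1) = 0.000000; V(3,+2) = 0.000000; V(3,+3) = 0.000000
Backward induction: V(k, j) = exp(-r*dt) * [p_u * V(k+1, j+1) + p_m * V(k+1, j) + p_d * V(k+1, j-1)]
  V(2,-2) = exp(-r*dt) * [p_u*7.064631 + p_m*12.945518 + p_d*18.058116] = 12.647038
  V(2,-1) = exp(-r*dt) * [p_u*0.300000 + p_m*7.064631 + p_d*12.945518] = 6.766169
  V(2,+0) = exp(-r*dt) * [p_u*0.000000 + p_m*0.300000 + p_d*7.064631] = 1.307244
  V(2,+1) = exp(-r*dt) * [p_u*0.000000 + p_m*0.000000 + p_d*0.300000] = 0.047068
  V(2,+2) = exp(-r*dt) * [p_u*0.000000 + p_m*0.000000 + p_d*0.000000] = 0.000000
  V(1,-1) = exp(-r*dt) * [p_u*1.307244 + p_m*6.766169 + p_d*12.647038] = 6.697299
  V(1,+0) = exp(-r*dt) * [p_u*0.047068 + p_m*1.307244 + p_d*6.766169] = 1.936277
  V(1,+1) = exp(-r*dt) * [p_u*0.000000 + p_m*0.047068 + p_d*1.307244] = 0.236296
  V(0,+0) = exp(-r*dt) * [p_u*0.236296 + p_m*1.936277 + p_d*6.697299] = 2.375450


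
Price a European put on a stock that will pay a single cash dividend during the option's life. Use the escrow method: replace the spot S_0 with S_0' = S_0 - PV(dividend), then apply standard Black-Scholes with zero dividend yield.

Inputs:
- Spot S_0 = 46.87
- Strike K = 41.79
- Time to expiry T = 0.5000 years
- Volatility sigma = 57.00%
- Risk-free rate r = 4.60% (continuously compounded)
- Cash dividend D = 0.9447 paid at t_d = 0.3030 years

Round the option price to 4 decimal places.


PV(D) = D * exp(-r * t_d) = 0.9447 * 0.98615868 = 0.93162411
S_0' = S_0 - PV(D) = 46.8700 - 0.93162411 = 45.93837589
d1 = (ln(S_0'/K) + (r + sigma^2/2)*T) / (sigma*sqrt(T)) = 0.49340861
d2 = d1 - sigma*sqrt(T) = 0.09035775
exp(-rT) = 0.97726248
N(-d1) = 0.31086195; N(-d2) = 0.46400147
P = K * exp(-rT) * N(-d2) - S_0' * N(-d1) = 41.7900 * 0.97726248 * 0.46400147 - 45.93837589 * 0.31086195 = 4.6692

Answer: Price = 4.6692


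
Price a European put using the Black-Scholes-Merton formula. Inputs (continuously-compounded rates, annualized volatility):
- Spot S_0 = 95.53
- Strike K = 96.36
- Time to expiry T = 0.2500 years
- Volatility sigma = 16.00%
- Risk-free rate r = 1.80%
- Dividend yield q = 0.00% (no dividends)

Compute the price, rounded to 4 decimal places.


d1 = (ln(S/K) + (r - q + 0.5*sigma^2) * T) / (sigma * sqrt(T)) = -0.01188554
d2 = d1 - sigma * sqrt(T) = -0.09188554
exp(-rT) = 0.99551011; exp(-qT) = 1.00000000
P = K * exp(-rT) * N(-d2) - S_0 * exp(-qT) * N(-d1)
N(-d1) = 0.50474153; N(-d2) = 0.53660551
P = 96.3600 * 0.99551011 * 0.53660551 - 95.5300 * 1.00000000 * 0.50474153 = 3.2572

Answer: Price = 3.2572


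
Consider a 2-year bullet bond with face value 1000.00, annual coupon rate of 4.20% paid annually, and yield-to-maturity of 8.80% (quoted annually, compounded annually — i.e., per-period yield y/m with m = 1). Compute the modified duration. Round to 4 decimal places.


Coupon per period c = face * coupon_rate / m = 42.000000
Periods per year m = 1; per-period yield y/m = 0.088000
Number of cashflows N = 2
Cashflows (t years, CF_t, discount factor 1/(1+y/m)^(m*t), PV):
  t = 1.0000: CF_t = 42.000000, DF = 0.919118, PV = 38.602941
  t = 2.0000: CF_t = 1042.000000, DF = 0.844777, PV = 880.257894
Price P = sum_t PV_t = 918.860835
First compute Macaulay numerator sum_t t * PV_t:
  t * PV_t at t = 1.0000: 38.602941
  t * PV_t at t = 2.0000: 1760.515787
Macaulay duration D = 1799.118728 / 918.860835 = 1.957988
Modified duration = D / (1 + y/m) = 1.957988 / (1 + 0.088000) = 1.799622

Answer: Modified duration = 1.7996


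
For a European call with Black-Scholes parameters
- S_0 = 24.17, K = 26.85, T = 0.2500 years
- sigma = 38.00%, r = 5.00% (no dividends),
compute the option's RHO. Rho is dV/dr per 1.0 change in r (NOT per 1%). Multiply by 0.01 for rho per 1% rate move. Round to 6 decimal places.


d1 = -0.3926506644; d2 = -0.5826506644
phi(d1) = 0.3693443747; exp(-qT) = 1.0000000000; exp(-rT) = 0.9875778005
N(d2) = 0.2800642457
Rho = K*T*exp(-rT)*N(d2) = 26.8500 * 0.2500 * 0.9875778005 * 0.2800642457 = 1.856578

Answer: Rho = 1.856578


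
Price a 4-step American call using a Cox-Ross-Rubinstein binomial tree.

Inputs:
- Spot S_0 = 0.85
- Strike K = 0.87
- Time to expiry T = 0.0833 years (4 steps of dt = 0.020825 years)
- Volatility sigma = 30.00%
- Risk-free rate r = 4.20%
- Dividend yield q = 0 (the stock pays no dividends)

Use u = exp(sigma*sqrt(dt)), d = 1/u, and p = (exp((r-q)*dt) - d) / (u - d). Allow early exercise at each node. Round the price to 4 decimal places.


Answer: Price = V(0,0) = 0.0228

Derivation:
dt = T/N = 0.020825
u = exp(sigma*sqrt(dt)) = 1.044243; d = 1/u = 0.957631
p = (exp((r-q)*dt) - d) / (u - d) = 0.499281
Discount per step: exp(-r*dt) = 0.999126
Stock lattice S(k, i) with i counting down-moves:
  k=0: S(0,0) = 0.8500
  k=1: S(1,0) = 0.8876; S(1,1) = 0.8140
  k=2: S(2,0) = 0.9269; S(2,1) = 0.8500; S(2,2) = 0.7795
  k=3: S(3,0) = 0.9679; S(3,1) = 0.8876; S(3,2) = 0.8140; S(3,3) = 0.7465
  k=4: S(4,0) = 1.0107; S(4,1) = 0.9269; S(4,2) = 0.8500; S(4,3) = 0.7795; S(4,4) = 0.7148
Terminal payoffs V(N, i) = max(S_T - K, 0):
  V(4,0) = 0.140708; V(4,1) = 0.056878; V(4,2) = 0.000000; V(4,3) = 0.000000; V(4,4) = 0.000000
Backward induction: V(k, i) = exp(-r*dt) * [p * V(k+1, i) + (1-p) * V(k+1, i+1)]; then take max(V_cont, immediate exercise) for American.
  V(3,0) = exp(-r*dt) * [p*0.140708 + (1-p)*0.056878] = 0.098646; exercise = 0.097886; V(3,0) = max -> 0.098646
  V(3,1) = exp(-r*dt) * [p*0.056878 + (1-p)*0.000000] = 0.028373; exercise = 0.017607; V(3,1) = max -> 0.028373
  V(3,2) = exp(-r*dt) * [p*0.000000 + (1-p)*0.000000] = 0.000000; exercise = 0.000000; V(3,2) = max -> 0.000000
  V(3,3) = exp(-r*dt) * [p*0.000000 + (1-p)*0.000000] = 0.000000; exercise = 0.000000; V(3,3) = max -> 0.000000
  V(2,0) = exp(-r*dt) * [p*0.098646 + (1-p)*0.028373] = 0.063404; exercise = 0.056878; V(2,0) = max -> 0.063404
  V(2,1) = exp(-r*dt) * [p*0.028373 + (1-p)*0.000000] = 0.014154; exercise = 0.000000; V(2,1) = max -> 0.014154
  V(2,2) = exp(-r*dt) * [p*0.000000 + (1-p)*0.000000] = 0.000000; exercise = 0.000000; V(2,2) = max -> 0.000000
  V(1,0) = exp(-r*dt) * [p*0.063404 + (1-p)*0.014154] = 0.038710; exercise = 0.017607; V(1,0) = max -> 0.038710
  V(1,1) = exp(-r*dt) * [p*0.014154 + (1-p)*0.000000] = 0.007061; exercise = 0.000000; V(1,1) = max -> 0.007061
  V(0,0) = exp(-r*dt) * [p*0.038710 + (1-p)*0.007061] = 0.022842; exercise = 0.000000; V(0,0) = max -> 0.022842


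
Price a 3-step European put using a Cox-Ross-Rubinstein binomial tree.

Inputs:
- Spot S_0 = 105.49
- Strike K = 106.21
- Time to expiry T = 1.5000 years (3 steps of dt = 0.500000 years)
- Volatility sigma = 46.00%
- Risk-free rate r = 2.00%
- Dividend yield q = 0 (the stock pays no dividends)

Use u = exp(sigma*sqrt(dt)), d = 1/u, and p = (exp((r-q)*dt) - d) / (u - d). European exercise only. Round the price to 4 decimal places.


Answer: Price = V(0,0) = 23.7969

Derivation:
dt = T/N = 0.500000
u = exp(sigma*sqrt(dt)) = 1.384403; d = 1/u = 0.722333
p = (exp((r-q)*dt) - d) / (u - d) = 0.434572
Discount per step: exp(-r*dt) = 0.990050
Stock lattice S(k, i) with i counting down-moves:
  k=0: S(0,0) = 105.4900
  k=1: S(1,0) = 146.0407; S(1,1) = 76.1989
  k=2: S(2,0) = 202.1792; S(2,1) = 105.4900; S(2,2) = 55.0410
  k=3: S(3,0) = 279.8975; S(3,1) = 146.0407; S(3,2) = 76.1989; S(3,3) = 39.7579
Terminal payoffs V(N, i) = max(K - S_T, 0):
  V(3,0) = 0.000000; V(3,1) = 0.000000; V(3,2) = 30.011099; V(3,3) = 66.452090
Backward induction: V(k, i) = exp(-r*dt) * [p * V(k+1, i) + (1-p) * V(k+1, i+1)].
  V(2,0) = exp(-r*dt) * [p*0.000000 + (1-p)*0.000000] = 0.000000
  V(2,1) = exp(-r*dt) * [p*0.000000 + (1-p)*30.011099] = 16.800268
  V(2,2) = exp(-r*dt) * [p*30.011099 + (1-p)*66.452090] = 50.112217
  V(1,0) = exp(-r*dt) * [p*0.000000 + (1-p)*16.800268] = 9.404821
  V(1,1) = exp(-r*dt) * [p*16.800268 + (1-p)*50.112217] = 35.281192
  V(0,0) = exp(-r*dt) * [p*9.404821 + (1-p)*35.281192] = 23.796881


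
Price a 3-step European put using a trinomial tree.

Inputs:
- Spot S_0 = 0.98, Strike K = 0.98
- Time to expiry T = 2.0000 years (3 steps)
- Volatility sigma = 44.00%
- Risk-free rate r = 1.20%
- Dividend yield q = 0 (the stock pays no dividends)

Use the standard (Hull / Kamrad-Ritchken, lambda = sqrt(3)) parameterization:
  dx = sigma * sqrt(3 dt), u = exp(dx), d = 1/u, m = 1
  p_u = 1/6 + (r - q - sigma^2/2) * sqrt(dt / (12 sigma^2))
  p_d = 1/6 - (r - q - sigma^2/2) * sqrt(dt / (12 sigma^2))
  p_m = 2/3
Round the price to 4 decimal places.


dt = T/N = 0.666667; dx = sigma*sqrt(3*dt) = 0.622254
u = exp(dx) = 1.863123; d = 1/u = 0.536733
p_u = 0.121240, p_m = 0.666667, p_d = 0.212093
Discount per step: exp(-r*dt) = 0.992032
Stock lattice S(k, j) with j the centered position index:
  k=0: S(0,+0) = 0.9800
  k=1: S(1,-1) = 0.5260; S(1,+0) = 0.9800; S(1,+1) = 1.8259
  k=2: S(2,-2) = 0.2823; S(2,-1) = 0.5260; S(2,+0) = 0.9800; S(2,+1) = 1.8259; S(2,+2) = 3.4018
  k=3: S(3,-3) = 0.1515; S(3,-2) = 0.2823; S(3,-1) = 0.5260; S(3,+0) = 0.9800; S(3,+1) = 1.8259; S(3,+2) = 3.4018; S(3,+3) = 6.3380
Terminal payoffs V(N, j) = max(K - S_T, 0):
  V(3,-3) = 0.828469; V(3,-2) = 0.697679; V(3,-1) = 0.454001; V(3,+0) = 0.000000; V(3,+1) = 0.000000; V(3,+2) = 0.000000; V(3,+3) = 0.000000
Backward induction: V(k, j) = exp(-r*dt) * [p_u * V(k+1, j+1) + p_m * V(k+1, j) + p_d * V(k+1, j-1)]
  V(2,-2) = exp(-r*dt) * [p_u*0.454001 + p_m*0.697679 + p_d*0.828469] = 0.690330
  V(2,-1) = exp(-r*dt) * [p_u*0.000000 + p_m*0.454001 + p_d*0.697679] = 0.447050
  V(2,+0) = exp(-r*dt) * [p_u*0.000000 + p_m*0.000000 + p_d*0.454001] = 0.095523
  V(2,+1) = exp(-r*dt) * [p_u*0.000000 + p_m*0.000000 + p_d*0.000000] = 0.000000
  V(2,+2) = exp(-r*dt) * [p_u*0.000000 + p_m*0.000000 + p_d*0.000000] = 0.000000
  V(1,-1) = exp(-r*dt) * [p_u*0.095523 + p_m*0.447050 + p_d*0.690330] = 0.452395
  V(1,+0) = exp(-r*dt) * [p_u*0.000000 + p_m*0.095523 + p_d*0.447050] = 0.157235
  V(1,+1) = exp(-r*dt) * [p_u*0.000000 + p_m*0.000000 + p_d*0.095523] = 0.020098
  V(0,+0) = exp(-r*dt) * [p_u*0.020098 + p_m*0.157235 + p_d*0.452395] = 0.201591

Answer: Price = V(0,0) = 0.2016


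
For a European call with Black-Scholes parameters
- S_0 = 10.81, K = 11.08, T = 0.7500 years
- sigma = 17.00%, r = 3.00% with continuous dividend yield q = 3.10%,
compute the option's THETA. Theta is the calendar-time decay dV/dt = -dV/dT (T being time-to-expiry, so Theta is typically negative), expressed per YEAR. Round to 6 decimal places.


Answer: Theta = -0.391628

Derivation:
d1 = -0.0990498703; d2 = -0.2462741890
phi(d1) = 0.3969900857; exp(-qT) = 0.9770181987; exp(-rT) = 0.9777512372
Theta = -S*exp(-qT)*phi(d1)*sigma/(2*sqrt(T)) - r*K*exp(-rT)*N(d2) + q*S*exp(-qT)*N(d1)
N(d1) = 0.4605493370; N(d2) = 0.4027349945; sqrt(T) = 0.8660254038
Term 1 = -10.8100 * 0.9770181987 * 0.3969900857 * 0.1700 / (2 * 0.8660254038) = -0.4115250745
Term 2 = -0.0300 * 11.0800 * 0.9777512372 * 0.4027349945 = -0.1308906900
Term 3 = 0.0310 * 10.8100 * 0.9770181987 * 0.4605493370 = 0.1507877992
Theta = -0.4115250745 + (-0.1308906900) + (0.1507877992) = -0.391628


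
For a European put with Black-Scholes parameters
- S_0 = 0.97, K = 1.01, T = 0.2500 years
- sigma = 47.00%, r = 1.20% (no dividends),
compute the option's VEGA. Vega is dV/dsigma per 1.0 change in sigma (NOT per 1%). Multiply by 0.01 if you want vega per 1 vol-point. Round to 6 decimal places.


d1 = -0.0416895248; d2 = -0.2766895248
phi(d1) = 0.3985957469; exp(-qT) = 1.0000000000; exp(-rT) = 0.9970044955
Vega = S * exp(-qT) * phi(d1) * sqrt(T) = 0.9700 * 1.0000000000 * 0.3985957469 * 0.5000000000 = 0.193319

Answer: Vega = 0.193319


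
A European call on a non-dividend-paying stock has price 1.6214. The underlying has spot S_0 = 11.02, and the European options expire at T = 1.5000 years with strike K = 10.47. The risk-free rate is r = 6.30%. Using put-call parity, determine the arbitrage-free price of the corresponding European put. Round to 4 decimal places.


Answer: Put price = 0.1273

Derivation:
Put-call parity: C - P = S_0 * exp(-qT) - K * exp(-rT).
S_0 * exp(-qT) = 11.0200 * 1.00000000 = 11.02000000
K * exp(-rT) = 10.4700 * 0.90982773 = 9.52589638
P = C - S*exp(-qT) + K*exp(-rT)
P = 1.6214 - 11.02000000 + 9.52589638 = 0.1273


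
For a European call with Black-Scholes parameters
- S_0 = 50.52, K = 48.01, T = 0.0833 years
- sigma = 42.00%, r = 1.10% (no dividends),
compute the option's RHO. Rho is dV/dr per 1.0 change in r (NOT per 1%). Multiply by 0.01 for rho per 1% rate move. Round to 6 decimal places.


Answer: Rho = 2.570426

Derivation:
d1 = 0.4885635563; d2 = 0.3673442509
phi(d1) = 0.3540611263; exp(-qT) = 1.0000000000; exp(-rT) = 0.9990841197
N(d2) = 0.6433188749
Rho = K*T*exp(-rT)*N(d2) = 48.0100 * 0.0833 * 0.9990841197 * 0.6433188749 = 2.570426


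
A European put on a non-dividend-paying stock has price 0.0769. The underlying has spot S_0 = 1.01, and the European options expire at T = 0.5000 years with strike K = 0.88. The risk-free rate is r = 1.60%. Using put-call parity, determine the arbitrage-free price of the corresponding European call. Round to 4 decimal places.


Answer: Call price = 0.2139

Derivation:
Put-call parity: C - P = S_0 * exp(-qT) - K * exp(-rT).
S_0 * exp(-qT) = 1.0100 * 1.00000000 = 1.01000000
K * exp(-rT) = 0.8800 * 0.99203191 = 0.87298809
C = P + S*exp(-qT) - K*exp(-rT)
C = 0.0769 + 1.01000000 - 0.87298809 = 0.2139


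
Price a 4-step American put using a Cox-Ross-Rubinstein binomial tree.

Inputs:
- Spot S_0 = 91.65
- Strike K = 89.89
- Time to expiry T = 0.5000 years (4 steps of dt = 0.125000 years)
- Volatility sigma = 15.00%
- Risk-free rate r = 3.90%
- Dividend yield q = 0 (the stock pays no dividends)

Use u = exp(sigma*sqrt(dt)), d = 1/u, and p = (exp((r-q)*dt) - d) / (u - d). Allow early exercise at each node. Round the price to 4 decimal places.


dt = T/N = 0.125000
u = exp(sigma*sqrt(dt)) = 1.054464; d = 1/u = 0.948349
p = (exp((r-q)*dt) - d) / (u - d) = 0.532797
Discount per step: exp(-r*dt) = 0.995137
Stock lattice S(k, i) with i counting down-moves:
  k=0: S(0,0) = 91.6500
  k=1: S(1,0) = 96.6417; S(1,1) = 86.9162
  k=2: S(2,0) = 101.9052; S(2,1) = 91.6500; S(2,2) = 82.4268
  k=3: S(3,0) = 107.4554; S(3,1) = 96.6417; S(3,2) = 86.9162; S(3,3) = 78.1694
  k=4: S(4,0) = 113.3079; S(4,1) = 101.9052; S(4,2) = 91.6500; S(4,3) = 82.4268; S(4,4) = 74.1318
Terminal payoffs V(N, i) = max(K - S_T, 0):
  V(4,0) = 0.000000; V(4,1) = 0.000000; V(4,2) = 0.000000; V(4,3) = 7.463173; V(4,4) = 15.758174
Backward induction: V(k, i) = exp(-r*dt) * [p * V(k+1, i) + (1-p) * V(k+1, i+1)]; then take max(V_cont, immediate exercise) for American.
  V(3,0) = exp(-r*dt) * [p*0.000000 + (1-p)*0.000000] = 0.000000; exercise = 0.000000; V(3,0) = max -> 0.000000
  V(3,1) = exp(-r*dt) * [p*0.000000 + (1-p)*0.000000] = 0.000000; exercise = 0.000000; V(3,1) = max -> 0.000000
  V(3,2) = exp(-r*dt) * [p*0.000000 + (1-p)*7.463173] = 3.469857; exercise = 2.973841; V(3,2) = max -> 3.469857
  V(3,3) = exp(-r*dt) * [p*7.463173 + (1-p)*15.758174] = 11.283478; exercise = 11.720625; V(3,3) = max -> 11.720625
  V(2,0) = exp(-r*dt) * [p*0.000000 + (1-p)*0.000000] = 0.000000; exercise = 0.000000; V(2,0) = max -> 0.000000
  V(2,1) = exp(-r*dt) * [p*0.000000 + (1-p)*3.469857] = 1.613242; exercise = 0.000000; V(2,1) = max -> 1.613242
  V(2,2) = exp(-r*dt) * [p*3.469857 + (1-p)*11.720625] = 7.289016; exercise = 7.463173; V(2,2) = max -> 7.463173
  V(1,0) = exp(-r*dt) * [p*0.000000 + (1-p)*1.613242] = 0.750046; exercise = 0.000000; V(1,0) = max -> 0.750046
  V(1,1) = exp(-r*dt) * [p*1.613242 + (1-p)*7.463173] = 4.325208; exercise = 2.973841; V(1,1) = max -> 4.325208
  V(0,0) = exp(-r*dt) * [p*0.750046 + (1-p)*4.325208] = 2.408600; exercise = 0.000000; V(0,0) = max -> 2.408600

Answer: Price = V(0,0) = 2.4086
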